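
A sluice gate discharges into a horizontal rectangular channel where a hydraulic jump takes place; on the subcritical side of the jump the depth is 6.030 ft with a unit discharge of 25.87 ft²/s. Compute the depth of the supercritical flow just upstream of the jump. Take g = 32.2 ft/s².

V₂ = q/y₂ = 25.87/6.030 = 4.290 ft/s; Fr₂ = V₂/√(g·y₂) = 0.3079.
From the momentum equation (using Fr₂), y₁/y₂ = ½[√(1 + 8Fr₂²) − 1] = ½[√1.7584 − 1] = 0.1630.
y₁ = 0.1630 × 6.030 = 0.9830 ft.

y₁ = 0.9830 ft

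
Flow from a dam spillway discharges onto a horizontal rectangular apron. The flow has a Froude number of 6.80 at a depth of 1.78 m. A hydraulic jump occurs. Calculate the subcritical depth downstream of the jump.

Fr₁ = 6.80 (given).
By Bélanger, y₂/y₁ = ½[√(1 + 8Fr₁²) − 1] = ½[√370.9 − 1] = 9.13.
y₂ = 9.13 × 1.78 = 16.3 m.

y₂ = 16.3 m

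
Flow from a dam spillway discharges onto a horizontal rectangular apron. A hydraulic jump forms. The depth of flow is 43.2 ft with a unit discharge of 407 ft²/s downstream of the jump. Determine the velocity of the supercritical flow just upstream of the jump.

V₁ = 82.3 ft/s

V₂ = q/y₂ = 407/43.2 = 9.42 ft/s; Fr₂ = V₂/√(g·y₂) = 0.253.
Since the conjugate-depth ratio holds either way, y₁/y₂ = ½[√(1 + 8Fr₂²) − 1] = ½[√1.510 − 1] = 0.115.
y₁ = 0.115 × 43.2 = 4.95 ft.
V₁ = q/y₁ = 407/4.95 = 82.3 ft/s.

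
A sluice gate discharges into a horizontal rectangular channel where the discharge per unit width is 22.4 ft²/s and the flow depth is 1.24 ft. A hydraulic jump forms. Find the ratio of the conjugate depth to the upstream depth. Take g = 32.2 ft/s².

y₂/y₁ = 3.57

V₁ = q/y₁ = 22.4/1.24 = 18.1 ft/s. Fr₁ = V₁/√(g·y₁) = 18.1/√(32.2×1.24) = 2.86.
Sequent-depth ratio: y₂/y₁ = ½[√(1 + 8Fr₁²) − 1] = ½[√66.38 − 1] = 3.57.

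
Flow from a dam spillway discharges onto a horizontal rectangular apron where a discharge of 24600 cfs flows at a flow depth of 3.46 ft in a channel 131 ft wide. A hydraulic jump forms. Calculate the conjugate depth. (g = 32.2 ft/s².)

y₂ = 23.5 ft

q = Q/b = 24600/131 = 188 ft²/s; V₁ = q/y₁ = 54.3 ft/s. Fr₁ = V₁/√(g·y₁) = 5.14.
From the momentum equation for a rectangular channel, y₂/y₁ = ½[√(1 + 8Fr₁²) − 1] = ½[√212.5 − 1] = 6.79.
y₂ = 6.79 × 3.46 = 23.5 ft.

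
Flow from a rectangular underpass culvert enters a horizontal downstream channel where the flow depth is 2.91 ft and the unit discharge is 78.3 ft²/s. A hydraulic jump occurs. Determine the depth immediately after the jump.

V₁ = q/y₁ = 78.3/2.91 = 26.9 ft/s. Fr₁ = V₁/√(g·y₁) = 26.9/√(32.2×2.91) = 2.78.
Conjugate-depth relation: y₂/y₁ = ½[√(1 + 8Fr₁²) − 1] = ½[√62.81 − 1] = 3.46.
y₂ = 3.46 × 2.91 = 10.1 ft.

y₂ = 10.1 ft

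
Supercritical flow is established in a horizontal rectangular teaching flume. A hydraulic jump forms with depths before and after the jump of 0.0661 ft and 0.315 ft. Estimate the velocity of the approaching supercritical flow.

For a rectangular channel the momentum equation gives q² = ½·g·y₁·y₂·(y₁ + y₂) = ½×32.2×0.0661×0.315×0.381 = 0.128.
q = √0.128 = 0.357 ft²/s.
V₁ = q/y₁ = 0.357/0.0661 = 5.41 ft/s.

V₁ = 5.41 ft/s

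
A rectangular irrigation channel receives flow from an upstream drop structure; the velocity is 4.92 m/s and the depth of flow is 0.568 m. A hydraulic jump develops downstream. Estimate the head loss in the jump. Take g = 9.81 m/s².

ΔE = 0.189 m

Fr₁ = V₁/√(g·y₁) = 4.92/√(9.81×0.568) = 2.08.
Sequent-depth ratio: y₂/y₁ = ½[√(1 + 8Fr₁²) − 1] = ½[√35.75 − 1] = 2.49.
y₂ = 2.49 × 0.568 = 1.41 m.
Head loss: ΔE = (y₂ − y₁)³/(4y₁y₂) = (1.41 − 0.568)³/(4×0.568×1.41) = 0.606/3.21 = 0.189 m.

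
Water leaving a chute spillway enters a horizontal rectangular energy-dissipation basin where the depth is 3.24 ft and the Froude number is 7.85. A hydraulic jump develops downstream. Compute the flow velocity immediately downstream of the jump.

Fr₁ = 7.85 (given).
By Bélanger, y₂/y₁ = ½[√(1 + 8Fr₁²) − 1] = ½[√494.0 − 1] = 10.6.
y₂ = 10.6 × 3.24 = 34.4 ft.
V₁ = Fr₁·√(g·y₁) = 7.85×√(32.2×3.24) = 80.2 ft/s; q = V₁·y₁ = 260 ft²/s.
V₂ = q/y₂ = 260/34.4 = 7.56 ft/s.

V₂ = 7.56 ft/s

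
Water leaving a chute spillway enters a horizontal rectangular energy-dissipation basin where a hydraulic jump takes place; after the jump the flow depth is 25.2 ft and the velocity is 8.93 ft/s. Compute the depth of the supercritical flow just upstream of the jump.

Fr₂ = V₂/√(g·y₂) = 8.93/√(32.2×25.2) = 0.313.
The Bélanger relation is symmetric: y₁/y₂ = ½[√(1 + 8Fr₂²) − 1] = ½[√1.786 − 1] = 0.168.
y₁ = 0.168 × 25.2 = 4.24 ft.

y₁ = 4.24 ft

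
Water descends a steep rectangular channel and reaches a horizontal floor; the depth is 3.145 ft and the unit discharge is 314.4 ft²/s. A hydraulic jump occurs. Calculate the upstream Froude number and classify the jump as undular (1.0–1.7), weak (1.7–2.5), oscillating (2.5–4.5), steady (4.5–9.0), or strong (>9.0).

Fr₁ = 9.934; strong jump

V₁ = q/y₁ = 314.4/3.145 = 99.97 ft/s. Fr₁ = V₁/√(g·y₁) = 99.97/√(32.2×3.145) = 9.934.
Fr₁ = 9.934 lies in the strong range.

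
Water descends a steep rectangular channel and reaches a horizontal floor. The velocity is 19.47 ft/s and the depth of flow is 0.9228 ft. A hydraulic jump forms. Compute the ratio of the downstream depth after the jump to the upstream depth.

Fr₁ = V₁/√(g·y₁) = 19.47/√(32.2×0.9228) = 3.572.
Sequent-depth ratio: y₂/y₁ = ½[√(1 + 8Fr₁²) − 1] = ½[√103.06 − 1] = 4.576.

y₂/y₁ = 4.576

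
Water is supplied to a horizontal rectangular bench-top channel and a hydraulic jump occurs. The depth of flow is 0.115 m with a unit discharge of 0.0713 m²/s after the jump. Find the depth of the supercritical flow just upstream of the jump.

y₁ = 0.0535 m

V₂ = q/y₂ = 0.0713/0.115 = 0.620 m/s; Fr₂ = V₂/√(g·y₂) = 0.584.
Since the conjugate-depth ratio holds either way, y₁/y₂ = ½[√(1 + 8Fr₂²) − 1] = ½[√3.726 − 1] = 0.465.
y₁ = 0.465 × 0.115 = 0.0535 m.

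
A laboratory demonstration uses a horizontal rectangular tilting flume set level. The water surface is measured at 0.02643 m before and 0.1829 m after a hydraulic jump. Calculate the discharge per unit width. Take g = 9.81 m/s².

q = 0.07045 m²/s

For a rectangular channel the momentum equation gives q² = ½·g·y₁·y₂·(y₁ + y₂) = ½×9.81×0.02643×0.1829×0.2093 = 0.004963.
q = √0.004963 = 0.07045 m²/s.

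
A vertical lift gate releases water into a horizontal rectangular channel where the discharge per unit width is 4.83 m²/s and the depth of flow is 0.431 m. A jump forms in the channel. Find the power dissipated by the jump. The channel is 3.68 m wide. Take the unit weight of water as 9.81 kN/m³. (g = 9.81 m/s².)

P = 627 kW

V₁ = q/y₁ = 4.83/0.431 = 11.2 m/s. Fr₁ = V₁/√(g·y₁) = 11.2/√(9.81×0.431) = 5.45.
Bélanger equation: y₂/y₁ = ½[√(1 + 8Fr₁²) − 1] = ½[√238.6 − 1] = 7.22.
y₂ = 7.22 × 0.431 = 3.11 m.
Head loss: ΔE = (y₂ − y₁)³/(4y₁y₂) = (3.11 − 0.431)³/(4×0.431×3.11) = 19.3/5.37 = 3.60 m.
Q = q·b = 4.83 × 3.68 = 17.8 m³/s. P = γ·Q·ΔE = 9.81 × 17.8 × 3.60 = 627 kW.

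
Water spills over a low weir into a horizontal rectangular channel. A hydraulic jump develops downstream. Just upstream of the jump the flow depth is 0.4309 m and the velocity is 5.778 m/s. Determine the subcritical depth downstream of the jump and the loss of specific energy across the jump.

y₂ = 1.511 m; ΔE = 0.4834 m

Fr₁ = V₁/√(g·y₁) = 5.778/√(9.81×0.4309) = 2.810.
By Bélanger, y₂/y₁ = ½[√(1 + 8Fr₁²) − 1] = ½[√64.183 − 1] = 3.506.
y₂ = 3.506 × 0.4309 = 1.511 m.
q = V₁·y₁ = 5.778 × 0.4309 = 2.490 m²/s. V₂ = q/y₂ = 2.490/1.511 = 1.648 m/s. E₁ = y₁ + V₁²/2g = 2.132 m; E₂ = y₂ + V₂²/2g = 1.649 m. ΔE = E₁ − E₂ = 0.4834 m.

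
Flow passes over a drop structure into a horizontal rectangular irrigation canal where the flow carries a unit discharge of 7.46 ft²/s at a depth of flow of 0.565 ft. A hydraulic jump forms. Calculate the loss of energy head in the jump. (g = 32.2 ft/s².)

ΔE = 0.888 ft

V₁ = q/y₁ = 7.46/0.565 = 13.2 ft/s. Fr₁ = V₁/√(g·y₁) = 13.2/√(32.2×0.565) = 3.10.
Sequent-depth ratio: y₂/y₁ = ½[√(1 + 8Fr₁²) − 1] = ½[√77.66 − 1] = 3.91.
y₂ = 3.91 × 0.565 = 2.21 ft.
Head loss: ΔE = (y₂ − y₁)³/(4y₁y₂) = (2.21 − 0.565)³/(4×0.565×2.21) = 4.43/4.99 = 0.888 ft.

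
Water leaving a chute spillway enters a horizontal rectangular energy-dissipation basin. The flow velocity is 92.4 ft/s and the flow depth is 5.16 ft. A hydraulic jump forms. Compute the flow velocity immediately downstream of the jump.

V₂ = 9.58 ft/s

Fr₁ = V₁/√(g·y₁) = 92.4/√(32.2×5.16) = 7.17.
From the momentum equation for a rectangular channel, y₂/y₁ = ½[√(1 + 8Fr₁²) − 1] = ½[√412.1 − 1] = 9.65.
y₂ = 9.65 × 5.16 = 49.8 ft.
q = V₁·y₁ = 92.4 × 5.16 = 477 ft²/s.
V₂ = q/y₂ = 477/49.8 = 9.58 ft/s.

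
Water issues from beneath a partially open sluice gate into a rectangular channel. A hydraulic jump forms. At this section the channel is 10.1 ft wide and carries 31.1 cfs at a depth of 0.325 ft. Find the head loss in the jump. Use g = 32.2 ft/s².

q = Q/b = 31.1/10.1 = 3.08 ft²/s; V₁ = q/y₁ = 9.47 ft/s. Fr₁ = V₁/√(g·y₁) = 2.93.
From the momentum equation for a rectangular channel, y₂/y₁ = ½[√(1 + 8Fr₁²) − 1] = ½[√69.62 − 1] = 3.67.
y₂ = 3.67 × 0.325 = 1.19 ft.
Head loss: ΔE = (y₂ − y₁)³/(4y₁y₂) = (1.19 − 0.325)³/(4×0.325×1.19) = 0.655/1.55 = 0.422 ft.

ΔE = 0.422 ft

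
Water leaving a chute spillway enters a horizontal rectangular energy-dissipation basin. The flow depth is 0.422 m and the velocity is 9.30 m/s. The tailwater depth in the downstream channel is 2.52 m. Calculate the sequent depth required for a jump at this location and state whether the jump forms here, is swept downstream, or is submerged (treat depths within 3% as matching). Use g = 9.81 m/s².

y₂ = 2.52 m; the jump forms here

Fr₁ = V₁/√(g·y₁) = 9.30/√(9.81×0.422) = 4.57.
From the momentum equation for a rectangular channel, y₂/y₁ = ½[√(1 + 8Fr₁²) − 1] = ½[√168.1 − 1] = 5.98.
y₂ = 5.98 × 0.422 = 2.52 m.
Tailwater y_tw = 2.52 m: y_tw ≈ y₂, so the jump forms here.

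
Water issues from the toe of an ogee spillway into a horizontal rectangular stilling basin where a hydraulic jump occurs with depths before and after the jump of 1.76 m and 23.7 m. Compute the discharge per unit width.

q = 72.2 m²/s

For a rectangular channel the momentum equation gives q² = ½·g·y₁·y₂·(y₁ + y₂) = ½×9.81×1.76×23.7×25.5 = 5209.
q = √5209 = 72.2 m²/s.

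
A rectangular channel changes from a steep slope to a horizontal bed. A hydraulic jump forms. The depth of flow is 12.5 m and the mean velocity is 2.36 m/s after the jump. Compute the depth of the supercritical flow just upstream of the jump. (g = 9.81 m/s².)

Fr₂ = V₂/√(g·y₂) = 2.36/√(9.81×12.5) = 0.213.
Applying the sequent-depth relation in reverse, y₁/y₂ = ½[√(1 + 8Fr₂²) − 1] = ½[√1.363 − 1] = 0.0838.
y₁ = 0.0838 × 12.5 = 1.05 m.

y₁ = 1.05 m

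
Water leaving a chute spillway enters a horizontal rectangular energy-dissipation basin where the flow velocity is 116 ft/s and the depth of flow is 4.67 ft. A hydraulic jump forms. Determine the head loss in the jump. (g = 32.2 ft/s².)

Fr₁ = V₁/√(g·y₁) = 116/√(32.2×4.67) = 9.46.
By Bélanger, y₂/y₁ = ½[√(1 + 8Fr₁²) − 1] = ½[√716.9 − 1] = 12.9.
y₂ = 12.9 × 4.67 = 60.2 ft.
q = V₁·y₁ = 116 × 4.67 = 542 ft²/s. V₂ = q/y₂ = 542/60.2 = 9.00 ft/s. E₁ = y₁ + V₁²/2g = 214 ft; E₂ = y₂ + V₂²/2g = 61.4 ft. ΔE = E₁ − E₂ = 152 ft.

ΔE = 152 ft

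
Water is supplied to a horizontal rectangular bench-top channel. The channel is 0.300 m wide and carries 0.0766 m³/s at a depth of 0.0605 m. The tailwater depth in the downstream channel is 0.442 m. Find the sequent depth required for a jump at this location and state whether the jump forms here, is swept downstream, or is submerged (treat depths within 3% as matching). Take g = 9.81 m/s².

q = Q/b = 0.0766/0.300 = 0.255 m²/s; V₁ = q/y₁ = 4.22 m/s. Fr₁ = V₁/√(g·y₁) = 5.48.
Sequent-depth ratio: y₂/y₁ = ½[√(1 + 8Fr₁²) − 1] = ½[√241.1 − 1] = 7.26.
y₂ = 7.26 × 0.0605 = 0.439 m.
Tailwater y_tw = 0.442 m: y_tw ≈ y₂, so the jump forms here.

y₂ = 0.439 m; the jump forms here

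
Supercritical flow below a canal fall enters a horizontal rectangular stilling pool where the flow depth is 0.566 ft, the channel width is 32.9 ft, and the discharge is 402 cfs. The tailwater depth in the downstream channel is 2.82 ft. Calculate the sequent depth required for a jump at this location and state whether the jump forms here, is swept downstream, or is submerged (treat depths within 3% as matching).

y₂ = 3.77 ft; the jump is swept downstream

q = Q/b = 402/32.9 = 12.2 ft²/s; V₁ = q/y₁ = 21.6 ft/s. Fr₁ = V₁/√(g·y₁) = 5.06.
Conjugate-depth relation: y₂/y₁ = ½[√(1 + 8Fr₁²) − 1] = ½[√205.6 − 1] = 6.67.
y₂ = 6.67 × 0.566 = 3.77 ft.
Tailwater y_tw = 2.82 ft: y_tw < y₂, so the jump is swept downstream.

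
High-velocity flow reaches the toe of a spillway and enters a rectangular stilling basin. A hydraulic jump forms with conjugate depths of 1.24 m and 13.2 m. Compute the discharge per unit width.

For a rectangular channel the momentum equation gives q² = ½·g·y₁·y₂·(y₁ + y₂) = ½×9.81×1.24×13.2×14.4 = 1159.
q = √1159 = 34.0 m²/s.

q = 34.0 m²/s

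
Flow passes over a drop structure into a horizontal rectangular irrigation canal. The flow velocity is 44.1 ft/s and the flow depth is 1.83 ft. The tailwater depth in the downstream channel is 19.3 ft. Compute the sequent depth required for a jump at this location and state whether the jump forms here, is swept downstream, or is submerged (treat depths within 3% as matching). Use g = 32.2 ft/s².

y₂ = 14.0 ft; the jump is submerged

Fr₁ = V₁/√(g·y₁) = 44.1/√(32.2×1.83) = 5.74.
From the momentum equation for a rectangular channel, y₂/y₁ = ½[√(1 + 8Fr₁²) − 1] = ½[√265.0 − 1] = 7.64.
y₂ = 7.64 × 1.83 = 14.0 ft.
Tailwater y_tw = 19.3 ft: y_tw > y₂, so the jump is submerged.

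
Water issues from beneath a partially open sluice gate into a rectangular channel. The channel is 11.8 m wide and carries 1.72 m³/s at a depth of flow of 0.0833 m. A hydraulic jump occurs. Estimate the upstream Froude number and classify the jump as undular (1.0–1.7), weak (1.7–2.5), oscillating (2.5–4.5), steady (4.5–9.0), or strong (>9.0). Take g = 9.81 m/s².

q = Q/b = 1.72/11.8 = 0.146 m²/s; V₁ = q/y₁ = 1.75 m/s. Fr₁ = V₁/√(g·y₁) = 1.94.
Fr₁ = 1.94 lies in the weak range.

Fr₁ = 1.94; weak jump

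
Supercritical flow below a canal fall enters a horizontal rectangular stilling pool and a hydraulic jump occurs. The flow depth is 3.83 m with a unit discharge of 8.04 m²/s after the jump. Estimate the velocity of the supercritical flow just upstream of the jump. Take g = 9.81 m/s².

V₂ = q/y₂ = 8.04/3.83 = 2.10 m/s; Fr₂ = V₂/√(g·y₂) = 0.342.
From the momentum equation (using Fr₂), y₁/y₂ = ½[√(1 + 8Fr₂²) − 1] = ½[√1.938 − 1] = 0.196.
y₁ = 0.196 × 3.83 = 0.751 m.
V₁ = q/y₁ = 8.04/0.751 = 10.7 m/s.

V₁ = 10.7 m/s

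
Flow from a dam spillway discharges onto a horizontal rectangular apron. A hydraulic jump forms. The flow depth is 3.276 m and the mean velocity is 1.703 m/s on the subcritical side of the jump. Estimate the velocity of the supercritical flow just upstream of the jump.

V₁ = 10.91 m/s

Fr₂ = V₂/√(g·y₂) = 1.703/√(9.81×3.276) = 0.3004.
The Bélanger relation is symmetric: y₁/y₂ = ½[√(1 + 8Fr₂²) − 1] = ½[√1.7219 − 1] = 0.1561.
y₁ = 0.1561 × 3.276 = 0.5114 m.
V₁ = q/y₁ = 5.579/0.5114 = 10.91 m/s.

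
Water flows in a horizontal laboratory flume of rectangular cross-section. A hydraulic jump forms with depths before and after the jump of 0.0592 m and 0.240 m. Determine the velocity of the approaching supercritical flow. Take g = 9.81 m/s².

V₁ = 2.44 m/s

For a rectangular channel the momentum equation gives q² = ½·g·y₁·y₂·(y₁ + y₂) = ½×9.81×0.0592×0.240×0.299 = 0.0209.
q = √0.0209 = 0.144 m²/s.
V₁ = q/y₁ = 0.144/0.0592 = 2.44 m/s.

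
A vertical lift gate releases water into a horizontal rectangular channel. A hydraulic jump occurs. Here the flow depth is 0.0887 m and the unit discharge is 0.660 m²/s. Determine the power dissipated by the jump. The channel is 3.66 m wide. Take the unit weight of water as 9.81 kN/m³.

V₁ = q/y₁ = 0.660/0.0887 = 7.44 m/s. Fr₁ = V₁/√(g·y₁) = 7.44/√(9.81×0.0887) = 7.98.
By Bélanger, y₂/y₁ = ½[√(1 + 8Fr₁²) − 1] = ½[√510.0 − 1] = 10.8.
y₂ = 10.8 × 0.0887 = 0.957 m.
Head loss: ΔE = (y₂ − y₁)³/(4y₁y₂) = (0.957 − 0.0887)³/(4×0.0887×0.957) = 0.655/0.340 = 1.93 m.
Q = q·b = 0.660 × 3.66 = 2.42 m³/s. P = γ·Q·ΔE = 9.81 × 2.42 × 1.93 = 45.7 kW.

P = 45.7 kW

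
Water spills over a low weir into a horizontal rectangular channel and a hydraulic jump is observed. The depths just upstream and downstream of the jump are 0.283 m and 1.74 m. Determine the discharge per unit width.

For a rectangular channel the momentum equation gives q² = ½·g·y₁·y₂·(y₁ + y₂) = ½×9.81×0.283×1.74×2.02 = 4.89.
q = √4.89 = 2.21 m²/s.

q = 2.21 m²/s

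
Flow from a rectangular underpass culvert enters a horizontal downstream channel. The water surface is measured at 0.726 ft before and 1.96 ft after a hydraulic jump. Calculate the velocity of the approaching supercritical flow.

V₁ = 10.8 ft/s

For a rectangular channel the momentum equation gives q² = ½·g·y₁·y₂·(y₁ + y₂) = ½×32.2×0.726×1.96×2.69 = 61.5.
q = √61.5 = 7.84 ft²/s.
V₁ = q/y₁ = 7.84/0.726 = 10.8 ft/s.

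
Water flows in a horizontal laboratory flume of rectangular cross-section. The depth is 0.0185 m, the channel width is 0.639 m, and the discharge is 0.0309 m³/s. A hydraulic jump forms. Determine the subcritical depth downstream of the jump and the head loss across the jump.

q = Q/b = 0.0309/0.639 = 0.0484 m²/s; V₁ = q/y₁ = 2.61 m/s. Fr₁ = V₁/√(g·y₁) = 6.14.
From the momentum equation for a rectangular channel, y₂/y₁ = ½[√(1 + 8Fr₁²) − 1] = ½[√302.2 − 1] = 8.19.
y₂ = 8.19 × 0.0185 = 0.152 m.
V₂ = q/y₂ = 0.0484/0.152 = 0.319 m/s. E₁ = y₁ + V₁²/2g = 0.367 m; E₂ = y₂ + V₂²/2g = 0.157 m. ΔE = E₁ − E₂ = 0.210 m.

y₂ = 0.152 m; ΔE = 0.210 m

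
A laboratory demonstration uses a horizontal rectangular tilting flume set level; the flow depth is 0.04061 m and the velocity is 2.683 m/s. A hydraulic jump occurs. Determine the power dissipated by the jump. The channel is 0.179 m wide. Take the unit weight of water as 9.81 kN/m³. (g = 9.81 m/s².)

P = 0.03269 kW

Fr₁ = V₁/√(g·y₁) = 2.683/√(9.81×0.04061) = 4.251.
By Bélanger, y₂/y₁ = ½[√(1 + 8Fr₁²) − 1] = ½[√145.55 − 1] = 5.532.
y₂ = 5.532 × 0.04061 = 0.2247 m.
Head loss: ΔE = (y₂ − y₁)³/(4y₁y₂) = (0.2247 − 0.04061)³/(4×0.04061×0.2247) = 0.006235/0.03649 = 0.1709 m.
q = V₁·y₁ = 2.683 × 0.04061 = 0.1090 m²/s. Q = q·b = 0.1090 × 0.179 = 0.01950 m³/s. P = γ·Q·ΔE = 9.81 × 0.01950 × 0.1709 = 0.03269 kW.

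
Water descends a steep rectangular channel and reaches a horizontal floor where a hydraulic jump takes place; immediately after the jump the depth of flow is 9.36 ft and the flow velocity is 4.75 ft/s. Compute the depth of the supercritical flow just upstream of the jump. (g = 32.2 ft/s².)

y₁ = 1.24 ft

Fr₂ = V₂/√(g·y₂) = 4.75/√(32.2×9.36) = 0.274.
Since the conjugate-depth ratio holds either way, y₁/y₂ = ½[√(1 + 8Fr₂²) − 1] = ½[√1.599 − 1] = 0.132.
y₁ = 0.132 × 9.36 = 1.24 ft.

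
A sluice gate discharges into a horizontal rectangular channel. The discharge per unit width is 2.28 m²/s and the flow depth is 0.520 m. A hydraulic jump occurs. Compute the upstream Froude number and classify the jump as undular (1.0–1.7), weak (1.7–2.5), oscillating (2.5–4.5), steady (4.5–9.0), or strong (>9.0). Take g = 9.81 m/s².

Fr₁ = 1.94; weak jump

V₁ = q/y₁ = 2.28/0.520 = 4.38 m/s. Fr₁ = V₁/√(g·y₁) = 4.38/√(9.81×0.520) = 1.94.
Fr₁ = 1.94 lies in the weak range.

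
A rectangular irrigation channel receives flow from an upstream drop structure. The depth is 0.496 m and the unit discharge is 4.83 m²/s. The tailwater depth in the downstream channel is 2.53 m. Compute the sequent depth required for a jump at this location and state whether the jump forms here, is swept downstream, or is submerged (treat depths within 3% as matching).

V₁ = q/y₁ = 4.83/0.496 = 9.74 m/s. Fr₁ = V₁/√(g·y₁) = 9.74/√(9.81×0.496) = 4.41.
Sequent-depth ratio: y₂/y₁ = ½[√(1 + 8Fr₁²) − 1] = ½[√156.9 − 1] = 5.76.
y₂ = 5.76 × 0.496 = 2.86 m.
Tailwater y_tw = 2.53 m: y_tw < y₂, so the jump is swept downstream.

y₂ = 2.86 m; the jump is swept downstream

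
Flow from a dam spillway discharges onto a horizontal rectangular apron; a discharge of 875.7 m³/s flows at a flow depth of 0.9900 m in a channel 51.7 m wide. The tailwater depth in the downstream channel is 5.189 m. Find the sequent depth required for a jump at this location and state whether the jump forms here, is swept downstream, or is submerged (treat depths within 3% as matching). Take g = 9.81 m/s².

q = Q/b = 875.7/51.7 = 16.94 m²/s; V₁ = q/y₁ = 17.11 m/s. Fr₁ = V₁/√(g·y₁) = 5.490.
Conjugate-depth relation: y₂/y₁ = ½[√(1 + 8Fr₁²) − 1] = ½[√242.13 − 1] = 7.280.
y₂ = 7.280 × 0.9900 = 7.207 m.
Tailwater y_tw = 5.189 m: y_tw < y₂, so the jump is swept downstream.

y₂ = 7.207 m; the jump is swept downstream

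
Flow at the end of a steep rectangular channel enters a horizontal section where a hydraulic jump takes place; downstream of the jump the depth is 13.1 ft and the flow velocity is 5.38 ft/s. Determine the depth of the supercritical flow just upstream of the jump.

y₁ = 1.60 ft

Fr₂ = V₂/√(g·y₂) = 5.38/√(32.2×13.1) = 0.262.
From the momentum equation (using Fr₂), y₁/y₂ = ½[√(1 + 8Fr₂²) − 1] = ½[√1.549 − 1] = 0.122.
y₁ = 0.122 × 13.1 = 1.60 ft.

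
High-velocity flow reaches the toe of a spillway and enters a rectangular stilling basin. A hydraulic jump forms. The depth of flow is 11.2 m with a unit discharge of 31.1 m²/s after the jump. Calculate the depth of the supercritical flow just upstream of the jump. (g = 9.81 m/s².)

y₁ = 1.40 m

V₂ = q/y₂ = 31.1/11.2 = 2.78 m/s; Fr₂ = V₂/√(g·y₂) = 0.265.
From the momentum equation (using Fr₂), y₁/y₂ = ½[√(1 + 8Fr₂²) − 1] = ½[√1.561 − 1] = 0.125.
y₁ = 0.125 × 11.2 = 1.40 m.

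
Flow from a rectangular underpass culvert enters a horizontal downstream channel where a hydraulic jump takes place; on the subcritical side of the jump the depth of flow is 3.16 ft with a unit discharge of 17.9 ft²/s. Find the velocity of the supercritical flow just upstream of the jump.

V₂ = q/y₂ = 17.9/3.16 = 5.66 ft/s; Fr₂ = V₂/√(g·y₂) = 0.562.
Applying the sequent-depth relation in reverse, y₁/y₂ = ½[√(1 + 8Fr₂²) − 1] = ½[√3.523 − 1] = 0.438.
y₁ = 0.438 × 3.16 = 1.39 ft.
V₁ = q/y₁ = 17.9/1.39 = 12.9 ft/s.

V₁ = 12.9 ft/s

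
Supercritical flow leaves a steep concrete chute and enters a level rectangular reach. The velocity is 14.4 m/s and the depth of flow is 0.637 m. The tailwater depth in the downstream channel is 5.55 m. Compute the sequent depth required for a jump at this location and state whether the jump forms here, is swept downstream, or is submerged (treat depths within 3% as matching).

Fr₁ = V₁/√(g·y₁) = 14.4/√(9.81×0.637) = 5.76.
Sequent-depth ratio: y₂/y₁ = ½[√(1 + 8Fr₁²) − 1] = ½[√266.5 − 1] = 7.66.
y₂ = 7.66 × 0.637 = 4.88 m.
Tailwater y_tw = 5.55 m: y_tw > y₂, so the jump is submerged.

y₂ = 4.88 m; the jump is submerged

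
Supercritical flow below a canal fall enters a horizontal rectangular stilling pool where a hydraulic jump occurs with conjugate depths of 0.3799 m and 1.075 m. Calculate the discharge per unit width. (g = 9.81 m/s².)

For a rectangular channel the momentum equation gives q² = ½·g·y₁·y₂·(y₁ + y₂) = ½×9.81×0.3799×1.075×1.455 = 2.914.
q = √2.914 = 1.707 m²/s.

q = 1.707 m²/s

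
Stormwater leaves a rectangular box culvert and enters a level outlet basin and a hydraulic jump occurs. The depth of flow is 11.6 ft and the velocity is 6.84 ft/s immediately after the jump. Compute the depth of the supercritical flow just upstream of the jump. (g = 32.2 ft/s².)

y₁ = 2.41 ft

Fr₂ = V₂/√(g·y₂) = 6.84/√(32.2×11.6) = 0.354.
Since the conjugate-depth ratio holds either way, y₁/y₂ = ½[√(1 + 8Fr₂²) − 1] = ½[√2.002 − 1] = 0.207.
y₁ = 0.207 × 11.6 = 2.41 ft.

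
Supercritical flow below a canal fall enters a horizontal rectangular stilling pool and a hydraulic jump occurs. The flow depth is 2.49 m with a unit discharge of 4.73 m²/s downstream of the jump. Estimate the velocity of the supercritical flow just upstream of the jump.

V₁ = 7.96 m/s

V₂ = q/y₂ = 4.73/2.49 = 1.90 m/s; Fr₂ = V₂/√(g·y₂) = 0.384.
From the momentum equation (using Fr₂), y₁/y₂ = ½[√(1 + 8Fr₂²) − 1] = ½[√2.182 − 1] = 0.239.
y₁ = 0.239 × 2.49 = 0.594 m.
V₁ = q/y₁ = 4.73/0.594 = 7.96 m/s.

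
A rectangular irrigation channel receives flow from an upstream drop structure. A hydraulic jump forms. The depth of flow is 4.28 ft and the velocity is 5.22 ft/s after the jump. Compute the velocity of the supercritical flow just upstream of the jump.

Fr₂ = V₂/√(g·y₂) = 5.22/√(32.2×4.28) = 0.445.
Applying the sequent-depth relation in reverse, y₁/y₂ = ½[√(1 + 8Fr₂²) − 1] = ½[√2.582 − 1] = 0.303.
y₁ = 0.303 × 4.28 = 1.30 ft.
V₁ = q/y₁ = 22.3/1.30 = 17.2 ft/s.

V₁ = 17.2 ft/s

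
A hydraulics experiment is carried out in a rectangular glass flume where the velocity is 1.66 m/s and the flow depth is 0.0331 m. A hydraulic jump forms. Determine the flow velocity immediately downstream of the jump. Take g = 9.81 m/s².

V₂ = 0.455 m/s

Fr₁ = V₁/√(g·y₁) = 1.66/√(9.81×0.0331) = 2.91.
Sequent-depth ratio: y₂/y₁ = ½[√(1 + 8Fr₁²) − 1] = ½[√68.89 − 1] = 3.65.
y₂ = 3.65 × 0.0331 = 0.121 m.
q = V₁·y₁ = 1.66 × 0.0331 = 0.0549 m²/s.
V₂ = q/y₂ = 0.0549/0.121 = 0.455 m/s.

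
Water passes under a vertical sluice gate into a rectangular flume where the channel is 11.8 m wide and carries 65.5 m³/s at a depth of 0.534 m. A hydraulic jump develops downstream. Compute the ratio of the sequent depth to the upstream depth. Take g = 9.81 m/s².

q = Q/b = 65.5/11.8 = 5.55 m²/s; V₁ = q/y₁ = 10.4 m/s. Fr₁ = V₁/√(g·y₁) = 4.54.
Bélanger equation: y₂/y₁ = ½[√(1 + 8Fr₁²) − 1] = ½[√166.0 − 1] = 5.94.

y₂/y₁ = 5.94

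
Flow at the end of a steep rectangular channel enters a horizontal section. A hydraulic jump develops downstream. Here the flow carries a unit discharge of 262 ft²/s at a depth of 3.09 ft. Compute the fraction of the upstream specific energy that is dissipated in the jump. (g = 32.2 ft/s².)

ΔE/E₁ = 0.682 (68.2%)

V₁ = q/y₁ = 262/3.09 = 84.8 ft/s. Fr₁ = V₁/√(g·y₁) = 84.8/√(32.2×3.09) = 8.50.
Sequent-depth ratio: y₂/y₁ = ½[√(1 + 8Fr₁²) − 1] = ½[√579.0 − 1] = 11.5.
y₂ = 11.5 × 3.09 = 35.6 ft.
E₁ = y₁ + V₁²/2g = 115 ft. ΔE = (y₂ − y₁)³/(4y₁y₂) = 78.3 ft. ΔE/E₁ = 78.3/115 = 0.682.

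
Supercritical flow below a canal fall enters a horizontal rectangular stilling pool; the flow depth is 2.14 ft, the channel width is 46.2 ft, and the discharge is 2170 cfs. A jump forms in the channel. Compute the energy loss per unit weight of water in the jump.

q = Q/b = 2170/46.2 = 47.0 ft²/s; V₁ = q/y₁ = 21.9 ft/s. Fr₁ = V₁/√(g·y₁) = 2.64.
Sequent-depth ratio: y₂/y₁ = ½[√(1 + 8Fr₁²) − 1] = ½[√56.93 − 1] = 3.27.
y₂ = 3.27 × 2.14 = 7.00 ft.
V₂ = q/y₂ = 47.0/7.00 = 6.71 ft/s. E₁ = y₁ + V₁²/2g = 9.62 ft; E₂ = y₂ + V₂²/2g = 7.70 ft. ΔE = E₁ − E₂ = 1.92 ft.

ΔE = 1.92 ft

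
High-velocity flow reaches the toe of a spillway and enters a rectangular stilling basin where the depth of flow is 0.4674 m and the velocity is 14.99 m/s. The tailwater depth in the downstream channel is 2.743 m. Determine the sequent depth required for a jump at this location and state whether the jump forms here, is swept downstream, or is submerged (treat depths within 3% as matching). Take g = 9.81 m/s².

Fr₁ = V₁/√(g·y₁) = 14.99/√(9.81×0.4674) = 7.000.
Conjugate-depth relation: y₂/y₁ = ½[√(1 + 8Fr₁²) − 1] = ½[√393.04 − 1] = 9.413.
y₂ = 9.413 × 0.4674 = 4.399 m.
Tailwater y_tw = 2.743 m: y_tw < y₂, so the jump is swept downstream.

y₂ = 4.399 m; the jump is swept downstream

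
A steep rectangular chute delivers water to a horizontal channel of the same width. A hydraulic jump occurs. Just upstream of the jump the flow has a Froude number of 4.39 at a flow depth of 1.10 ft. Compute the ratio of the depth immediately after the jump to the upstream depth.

Fr₁ = 4.39 (given).
Sequent-depth ratio: y₂/y₁ = ½[√(1 + 8Fr₁²) − 1] = ½[√155.2 − 1] = 5.73.

y₂/y₁ = 5.73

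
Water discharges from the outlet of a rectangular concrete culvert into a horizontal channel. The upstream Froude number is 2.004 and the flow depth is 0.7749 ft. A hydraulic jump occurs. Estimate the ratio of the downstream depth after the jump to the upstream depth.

Fr₁ = 2.004 (given).
By Bélanger, y₂/y₁ = ½[√(1 + 8Fr₁²) − 1] = ½[√33.128 − 1] = 2.378.

y₂/y₁ = 2.378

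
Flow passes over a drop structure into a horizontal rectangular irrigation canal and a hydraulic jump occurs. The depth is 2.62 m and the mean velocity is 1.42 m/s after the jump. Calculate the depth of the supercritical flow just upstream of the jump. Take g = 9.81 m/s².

Fr₂ = V₂/√(g·y₂) = 1.42/√(9.81×2.62) = 0.280.
The Bélanger relation is symmetric: y₁/y₂ = ½[√(1 + 8Fr₂²) − 1] = ½[√1.628 − 1] = 0.138.
y₁ = 0.138 × 2.62 = 0.361 m.

y₁ = 0.361 m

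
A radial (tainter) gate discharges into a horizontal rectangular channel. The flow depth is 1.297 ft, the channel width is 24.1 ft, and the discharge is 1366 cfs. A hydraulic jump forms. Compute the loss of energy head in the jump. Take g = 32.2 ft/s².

ΔE = 18.82 ft

q = Q/b = 1366/24.1 = 56.68 ft²/s; V₁ = q/y₁ = 43.70 ft/s. Fr₁ = V₁/√(g·y₁) = 6.762.
From the momentum equation for a rectangular channel, y₂/y₁ = ½[√(1 + 8Fr₁²) − 1] = ½[√366.83 − 1] = 9.076.
y₂ = 9.076 × 1.297 = 11.77 ft.
V₂ = q/y₂ = 56.68/11.77 = 4.815 ft/s. E₁ = y₁ + V₁²/2g = 30.95 ft; E₂ = y₂ + V₂²/2g = 12.13 ft. ΔE = E₁ − E₂ = 18.82 ft.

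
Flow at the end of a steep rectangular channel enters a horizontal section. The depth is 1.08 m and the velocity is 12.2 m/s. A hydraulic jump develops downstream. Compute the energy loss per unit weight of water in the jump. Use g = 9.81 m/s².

Fr₁ = V₁/√(g·y₁) = 12.2/√(9.81×1.08) = 3.75.
Bélanger equation: y₂/y₁ = ½[√(1 + 8Fr₁²) − 1] = ½[√113.4 − 1] = 4.82.
y₂ = 4.82 × 1.08 = 5.21 m.
q = V₁·y₁ = 12.2 × 1.08 = 13.2 m²/s. V₂ = q/y₂ = 13.2/5.21 = 2.53 m/s. E₁ = y₁ + V₁²/2g = 8.67 m; E₂ = y₂ + V₂²/2g = 5.54 m. ΔE = E₁ − E₂ = 3.13 m.

ΔE = 3.13 m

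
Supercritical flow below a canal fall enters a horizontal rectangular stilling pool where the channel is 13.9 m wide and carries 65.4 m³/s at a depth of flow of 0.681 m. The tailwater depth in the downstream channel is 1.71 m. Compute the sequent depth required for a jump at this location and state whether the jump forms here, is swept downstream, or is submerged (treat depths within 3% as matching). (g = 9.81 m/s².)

q = Q/b = 65.4/13.9 = 4.71 m²/s; V₁ = q/y₁ = 6.91 m/s. Fr₁ = V₁/√(g·y₁) = 2.67.
Sequent-depth ratio: y₂/y₁ = ½[√(1 + 8Fr₁²) − 1] = ½[√58.16 − 1] = 3.31.
y₂ = 3.31 × 0.681 = 2.26 m.
Tailwater y_tw = 1.71 m: y_tw < y₂, so the jump is swept downstream.

y₂ = 2.26 m; the jump is swept downstream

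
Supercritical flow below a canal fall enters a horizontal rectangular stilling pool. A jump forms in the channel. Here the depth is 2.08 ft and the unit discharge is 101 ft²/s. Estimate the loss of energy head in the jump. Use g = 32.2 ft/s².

ΔE = 21.7 ft

V₁ = q/y₁ = 101/2.08 = 48.6 ft/s. Fr₁ = V₁/√(g·y₁) = 48.6/√(32.2×2.08) = 5.93.
Bélanger equation: y₂/y₁ = ½[√(1 + 8Fr₁²) − 1] = ½[√282.6 − 1] = 7.91.
y₂ = 7.91 × 2.08 = 16.4 ft.
Head loss: ΔE = (y₂ − y₁)³/(4y₁y₂) = (16.4 − 2.08)³/(4×2.08×16.4) = 2964/137 = 21.7 ft.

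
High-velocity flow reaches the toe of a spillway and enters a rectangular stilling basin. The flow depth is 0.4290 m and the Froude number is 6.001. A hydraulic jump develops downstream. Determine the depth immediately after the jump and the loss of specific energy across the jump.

Fr₁ = 6.001 (given).
Bélanger equation: y₂/y₁ = ½[√(1 + 8Fr₁²) − 1] = ½[√289.10 − 1] = 8.001.
y₂ = 8.001 × 0.4290 = 3.433 m.
Head loss: ΔE = (y₂ − y₁)³/(4y₁y₂) = (3.433 − 0.4290)³/(4×0.4290×3.433) = 27.10/5.890 = 4.600 m.

y₂ = 3.433 m; ΔE = 4.600 m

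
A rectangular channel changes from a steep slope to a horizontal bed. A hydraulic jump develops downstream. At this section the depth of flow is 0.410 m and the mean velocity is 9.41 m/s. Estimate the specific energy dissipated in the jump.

ΔE = 2.28 m

Fr₁ = V₁/√(g·y₁) = 9.41/√(9.81×0.410) = 4.69.
Sequent-depth ratio: y₂/y₁ = ½[√(1 + 8Fr₁²) − 1] = ½[√177.1 − 1] = 6.15.
y₂ = 6.15 × 0.410 = 2.52 m.
Head loss: ΔE = (y₂ − y₁)³/(4y₁y₂) = (2.52 − 0.410)³/(4×0.410×2.52) = 9.44/4.14 = 2.28 m.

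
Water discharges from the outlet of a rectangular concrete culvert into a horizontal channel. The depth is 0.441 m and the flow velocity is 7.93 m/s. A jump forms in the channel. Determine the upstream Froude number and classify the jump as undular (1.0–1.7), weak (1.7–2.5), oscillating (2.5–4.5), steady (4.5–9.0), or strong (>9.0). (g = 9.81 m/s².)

Fr₁ = V₁/√(g·y₁) = 7.93/√(9.81×0.441) = 3.81.
Fr₁ = 3.81 lies in the oscillating range.

Fr₁ = 3.81; oscillating jump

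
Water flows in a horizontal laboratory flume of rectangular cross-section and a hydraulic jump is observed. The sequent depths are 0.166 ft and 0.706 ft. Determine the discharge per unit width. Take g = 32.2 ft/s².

For a rectangular channel the momentum equation gives q² = ½·g·y₁·y₂·(y₁ + y₂) = ½×32.2×0.166×0.706×0.872 = 1.65.
q = √1.65 = 1.28 ft²/s.

q = 1.28 ft²/s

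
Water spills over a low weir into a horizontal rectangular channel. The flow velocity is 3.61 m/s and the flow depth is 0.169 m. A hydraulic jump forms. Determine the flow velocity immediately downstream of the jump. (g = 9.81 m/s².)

V₂ = 1.03 m/s

Fr₁ = V₁/√(g·y₁) = 3.61/√(9.81×0.169) = 2.80.
Bélanger equation: y₂/y₁ = ½[√(1 + 8Fr₁²) − 1] = ½[√63.89 − 1] = 3.50.
y₂ = 3.50 × 0.169 = 0.591 m.
q = V₁·y₁ = 3.61 × 0.169 = 0.610 m²/s.
V₂ = q/y₂ = 0.610/0.591 = 1.03 m/s.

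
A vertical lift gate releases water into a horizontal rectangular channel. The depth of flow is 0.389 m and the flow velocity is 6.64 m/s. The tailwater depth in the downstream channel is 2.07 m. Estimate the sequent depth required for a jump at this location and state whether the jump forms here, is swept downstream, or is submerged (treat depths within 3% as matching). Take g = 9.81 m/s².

Fr₁ = V₁/√(g·y₁) = 6.64/√(9.81×0.389) = 3.40.
Sequent-depth ratio: y₂/y₁ = ½[√(1 + 8Fr₁²) − 1] = ½[√93.43 − 1] = 4.33.
y₂ = 4.33 × 0.389 = 1.69 m.
Tailwater y_tw = 2.07 m: y_tw > y₂, so the jump is submerged.

y₂ = 1.69 m; the jump is submerged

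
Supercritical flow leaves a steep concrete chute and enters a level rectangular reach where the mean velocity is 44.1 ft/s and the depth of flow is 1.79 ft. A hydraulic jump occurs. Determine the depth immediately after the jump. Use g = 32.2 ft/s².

Fr₁ = V₁/√(g·y₁) = 44.1/√(32.2×1.79) = 5.81.
Bélanger equation: y₂/y₁ = ½[√(1 + 8Fr₁²) − 1] = ½[√270.9 − 1] = 7.73.
y₂ = 7.73 × 1.79 = 13.8 ft.

y₂ = 13.8 ft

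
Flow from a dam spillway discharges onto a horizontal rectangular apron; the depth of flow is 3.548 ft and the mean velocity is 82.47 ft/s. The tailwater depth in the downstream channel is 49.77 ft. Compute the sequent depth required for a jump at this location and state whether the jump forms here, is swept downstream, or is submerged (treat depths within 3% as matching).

Fr₁ = V₁/√(g·y₁) = 82.47/√(32.2×3.548) = 7.716.
By Bélanger, y₂/y₁ = ½[√(1 + 8Fr₁²) − 1] = ½[√477.26 − 1] = 10.42.
y₂ = 10.42 × 3.548 = 36.98 ft.
Tailwater y_tw = 49.77 ft: y_tw > y₂, so the jump is submerged.

y₂ = 36.98 ft; the jump is submerged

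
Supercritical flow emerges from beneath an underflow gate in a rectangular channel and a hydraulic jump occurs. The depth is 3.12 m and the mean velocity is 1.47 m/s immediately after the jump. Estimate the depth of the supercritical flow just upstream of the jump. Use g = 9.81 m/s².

Fr₂ = V₂/√(g·y₂) = 1.47/√(9.81×3.12) = 0.266.
Since the conjugate-depth ratio holds either way, y₁/y₂ = ½[√(1 + 8Fr₂²) − 1] = ½[√1.565 − 1] = 0.125.
y₁ = 0.125 × 3.12 = 0.391 m.

y₁ = 0.391 m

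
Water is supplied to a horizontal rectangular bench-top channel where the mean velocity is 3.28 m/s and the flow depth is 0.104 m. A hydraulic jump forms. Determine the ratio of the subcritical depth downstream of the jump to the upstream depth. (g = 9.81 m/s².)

Fr₁ = V₁/√(g·y₁) = 3.28/√(9.81×0.104) = 3.25.
Bélanger equation: y₂/y₁ = ½[√(1 + 8Fr₁²) − 1] = ½[√85.36 − 1] = 4.12.

y₂/y₁ = 4.12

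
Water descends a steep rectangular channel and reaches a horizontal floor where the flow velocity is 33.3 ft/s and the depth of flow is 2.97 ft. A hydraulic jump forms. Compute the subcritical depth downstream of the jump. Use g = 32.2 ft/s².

Fr₁ = V₁/√(g·y₁) = 33.3/√(32.2×2.97) = 3.41.
Conjugate-depth relation: y₂/y₁ = ½[√(1 + 8Fr₁²) − 1] = ½[√93.76 − 1] = 4.34.
y₂ = 4.34 × 2.97 = 12.9 ft.

y₂ = 12.9 ft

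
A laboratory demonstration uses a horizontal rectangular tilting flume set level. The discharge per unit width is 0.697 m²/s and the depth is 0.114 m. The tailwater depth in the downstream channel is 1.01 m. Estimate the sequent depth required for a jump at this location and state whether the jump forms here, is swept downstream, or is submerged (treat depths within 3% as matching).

V₁ = q/y₁ = 0.697/0.114 = 6.11 m/s. Fr₁ = V₁/√(g·y₁) = 6.11/√(9.81×0.114) = 5.78.
Conjugate-depth relation: y₂/y₁ = ½[√(1 + 8Fr₁²) − 1] = ½[√268.4 − 1] = 7.69.
y₂ = 7.69 × 0.114 = 0.877 m.
Tailwater y_tw = 1.01 m: y_tw > y₂, so the jump is submerged.

y₂ = 0.877 m; the jump is submerged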